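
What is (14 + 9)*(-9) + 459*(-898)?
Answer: -412389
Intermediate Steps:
(14 + 9)*(-9) + 459*(-898) = 23*(-9) - 412182 = -207 - 412182 = -412389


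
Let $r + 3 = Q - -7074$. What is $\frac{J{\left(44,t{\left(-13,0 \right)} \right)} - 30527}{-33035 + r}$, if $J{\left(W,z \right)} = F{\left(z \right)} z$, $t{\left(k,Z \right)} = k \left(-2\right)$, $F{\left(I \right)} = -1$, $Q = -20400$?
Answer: $\frac{30553}{46364} \approx 0.65898$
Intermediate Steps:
$t{\left(k,Z \right)} = - 2 k$
$J{\left(W,z \right)} = - z$
$r = -13329$ ($r = -3 - 13326 = -13329$)
$\frac{J{\left(44,t{\left(-13,0 \right)} \right)} - 30527}{-33035 + r} = \frac{- \left(-2\right) \left(-13\right) - 30527}{-33035 - 13329} = \frac{\left(-1\right) 26 - 30527}{-46364} = \left(-26 - 30527\right) \left(- \frac{1}{46364}\right) = \left(-30553\right) \left(- \frac{1}{46364}\right) = \frac{30553}{46364}$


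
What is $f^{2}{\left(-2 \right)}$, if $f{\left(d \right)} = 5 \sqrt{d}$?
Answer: $-50$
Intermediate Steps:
$f^{2}{\left(-2 \right)} = \left(5 \sqrt{-2}\right)^{2} = \left(5 i \sqrt{2}\right)^{2} = -50$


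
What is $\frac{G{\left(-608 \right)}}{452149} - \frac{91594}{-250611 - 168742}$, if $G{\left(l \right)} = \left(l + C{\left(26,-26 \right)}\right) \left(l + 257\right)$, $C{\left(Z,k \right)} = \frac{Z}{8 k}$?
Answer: $\frac{1047406557143}{1516880316776} \approx 0.6905$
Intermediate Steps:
$C{\left(Z,k \right)} = \frac{Z}{8 k}$ ($C{\left(Z,k \right)} = Z \frac{1}{8 k} = \frac{Z}{8 k}$)
$G{\left(l \right)} = \left(257 + l\right) \left(- \frac{1}{8} + l\right)$ ($G{\left(l \right)} = \left(l + \frac{1}{8} \cdot 26 \frac{1}{-26}\right) \left(l + 257\right) = \left(l + \frac{1}{8} \cdot 26 \left(- \frac{1}{26}\right)\right) \left(257 + l\right) = \left(l - \frac{1}{8}\right) \left(257 + l\right) = \left(- \frac{1}{8} + l\right) \left(257 + l\right) = \left(257 + l\right) \left(- \frac{1}{8} + l\right)$)
$\frac{G{\left(-608 \right)}}{452149} - \frac{91594}{-250611 - 168742} = \frac{- \frac{257}{8} + \left(-608\right)^{2} + \frac{2055}{8} \left(-608\right)}{452149} - \frac{91594}{-250611 - 168742} = \left(- \frac{257}{8} + 369664 - 156180\right) \frac{1}{452149} - \frac{91594}{-419353} = \frac{1707615}{8} \cdot \frac{1}{452149} - - \frac{91594}{419353} = \frac{1707615}{3617192} + \frac{91594}{419353} = \frac{1047406557143}{1516880316776}$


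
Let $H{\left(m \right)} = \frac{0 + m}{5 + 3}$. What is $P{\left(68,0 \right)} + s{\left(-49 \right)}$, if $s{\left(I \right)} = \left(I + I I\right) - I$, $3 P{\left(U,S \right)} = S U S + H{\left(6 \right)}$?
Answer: $\frac{9605}{4} \approx 2401.3$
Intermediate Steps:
$H{\left(m \right)} = \frac{m}{8}$
$P{\left(U,S \right)} = \frac{1}{4} + \frac{U S^{2}}{3}$ ($P{\left(U,S \right)} = \frac{S U S + \frac{1}{8} \cdot 6}{3} = \frac{U S^{2} + \frac{3}{4}}{3} = \frac{\frac{3}{4} + U S^{2}}{3} = \frac{1}{4} + \frac{U S^{2}}{3}$)
$s{\left(I \right)} = I^{2}$ ($s{\left(I \right)} = \left(I + I^{2}\right) - I = I^{2}$)
$P{\left(68,0 \right)} + s{\left(-49 \right)} = \left(\frac{1}{4} + \frac{1}{3} \cdot 68 \cdot 0^{2}\right) + \left(-49\right)^{2} = \left(\frac{1}{4} + \frac{1}{3} \cdot 68 \cdot 0\right) + 2401 = \left(\frac{1}{4} + 0\right) + 2401 = \frac{1}{4} + 2401 = \frac{9605}{4}$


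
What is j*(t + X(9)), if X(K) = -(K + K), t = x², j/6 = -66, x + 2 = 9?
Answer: -12276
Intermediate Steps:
x = 7 (x = -2 + 9 = 7)
j = -396 (j = 6*(-66) = -396)
t = 49 (t = 7² = 49)
X(K) = -2*K
j*(t + X(9)) = -396*(49 - 2*9) = -396*(49 - 18) = -396*31 = -12276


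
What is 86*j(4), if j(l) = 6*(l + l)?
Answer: 4128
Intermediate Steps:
j(l) = 12*l (j(l) = 6*(2*l) = 12*l)
86*j(4) = 86*(12*4) = 86*48 = 4128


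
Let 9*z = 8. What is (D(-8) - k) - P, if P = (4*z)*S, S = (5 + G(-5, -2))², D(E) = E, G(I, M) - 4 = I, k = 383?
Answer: -4031/9 ≈ -447.89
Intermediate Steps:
G(I, M) = 4 + I
z = 8/9 (z = (⅑)*8 = 8/9 ≈ 0.88889)
S = 16 (S = (5 + (4 - 5))² = (5 - 1)² = 4² = 16)
P = 512/9 (P = (4*(8/9))*16 = (32/9)*16 = 512/9 ≈ 56.889)
(D(-8) - k) - P = (-8 - 1*383) - 1*512/9 = (-8 - 383) - 512/9 = -391 - 512/9 = -4031/9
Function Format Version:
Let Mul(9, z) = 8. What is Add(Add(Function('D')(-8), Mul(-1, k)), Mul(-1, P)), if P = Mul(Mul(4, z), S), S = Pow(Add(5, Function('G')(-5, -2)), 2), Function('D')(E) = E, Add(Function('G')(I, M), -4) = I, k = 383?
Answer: Rational(-4031, 9) ≈ -447.89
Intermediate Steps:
Function('G')(I, M) = Add(4, I)
z = Rational(8, 9) (z = Mul(Rational(1, 9), 8) = Rational(8, 9) ≈ 0.88889)
S = 16 (S = Pow(Add(5, Add(4, -5)), 2) = Pow(Add(5, -1), 2) = Pow(4, 2) = 16)
P = Rational(512, 9) (P = Mul(Mul(4, Rational(8, 9)), 16) = Mul(Rational(32, 9), 16) = Rational(512, 9) ≈ 56.889)
Add(Add(Function('D')(-8), Mul(-1, k)), Mul(-1, P)) = Add(Add(-8, Mul(-1, 383)), Mul(-1, Rational(512, 9))) = Add(Add(-8, -383), Rational(-512, 9)) = Add(-391, Rational(-512, 9)) = Rational(-4031, 9)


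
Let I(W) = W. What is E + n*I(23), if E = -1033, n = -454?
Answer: -11475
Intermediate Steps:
E + n*I(23) = -1033 - 454*23 = -1033 - 10442 = -11475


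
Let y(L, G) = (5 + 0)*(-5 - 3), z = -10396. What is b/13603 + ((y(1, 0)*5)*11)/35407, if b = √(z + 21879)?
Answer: -2200/35407 + √11483/13603 ≈ -0.054257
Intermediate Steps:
y(L, G) = -40 (y(L, G) = 5*(-8) = -40)
b = √11483 (b = √(-10396 + 21879) = √11483 ≈ 107.16)
b/13603 + ((y(1, 0)*5)*11)/35407 = √11483/13603 + (-40*5*11)/35407 = √11483*(1/13603) - 200*11*(1/35407) = √11483/13603 - 2200*1/35407 = √11483/13603 - 2200/35407 = -2200/35407 + √11483/13603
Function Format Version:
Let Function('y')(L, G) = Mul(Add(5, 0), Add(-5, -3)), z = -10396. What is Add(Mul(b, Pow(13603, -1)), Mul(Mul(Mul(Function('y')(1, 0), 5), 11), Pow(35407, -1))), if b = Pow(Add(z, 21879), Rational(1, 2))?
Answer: Add(Rational(-2200, 35407), Mul(Rational(1, 13603), Pow(11483, Rational(1, 2)))) ≈ -0.054257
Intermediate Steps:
Function('y')(L, G) = -40 (Function('y')(L, G) = Mul(5, -8) = -40)
b = Pow(11483, Rational(1, 2)) (b = Pow(Add(-10396, 21879), Rational(1, 2)) = Pow(11483, Rational(1, 2)) ≈ 107.16)
Add(Mul(b, Pow(13603, -1)), Mul(Mul(Mul(Function('y')(1, 0), 5), 11), Pow(35407, -1))) = Add(Mul(Pow(11483, Rational(1, 2)), Pow(13603, -1)), Mul(Mul(Mul(-40, 5), 11), Pow(35407, -1))) = Add(Mul(Pow(11483, Rational(1, 2)), Rational(1, 13603)), Mul(Mul(-200, 11), Rational(1, 35407))) = Add(Mul(Rational(1, 13603), Pow(11483, Rational(1, 2))), Mul(-2200, Rational(1, 35407))) = Add(Mul(Rational(1, 13603), Pow(11483, Rational(1, 2))), Rational(-2200, 35407)) = Add(Rational(-2200, 35407), Mul(Rational(1, 13603), Pow(11483, Rational(1, 2))))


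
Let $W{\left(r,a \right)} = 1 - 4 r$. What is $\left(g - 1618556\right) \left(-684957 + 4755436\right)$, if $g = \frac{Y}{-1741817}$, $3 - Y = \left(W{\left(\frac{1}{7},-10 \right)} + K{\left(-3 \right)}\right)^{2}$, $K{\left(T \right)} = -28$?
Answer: $- \frac{11475609817246184466}{1741817} \approx -6.5883 \cdot 10^{12}$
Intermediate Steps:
$Y = - \frac{37102}{49}$ ($Y = 3 - \left(\left(1 - \frac{4}{7}\right) - 28\right)^{2} = 3 - \left(\frac{3}{7} - 28\right)^{2} = 3 - \left(- \frac{193}{7}\right)^{2} = 3 - \frac{37249}{49} = - \frac{37102}{49} \approx -757.18$)
$g = \frac{37102}{85349033}$ ($g = - \frac{37102}{49 \left(-1741817\right)} = \left(- \frac{37102}{49}\right) \left(- \frac{1}{1741817}\right) = \frac{37102}{85349033} \approx 0.00043471$)
$\left(g - 1618556\right) \left(-684957 + 4755436\right) = \left(\frac{37102}{85349033} - 1618556\right) \left(-684957 + 4755436\right) = \left(- \frac{138142189419246}{85349033}\right) 4070479 = - \frac{11475609817246184466}{1741817}$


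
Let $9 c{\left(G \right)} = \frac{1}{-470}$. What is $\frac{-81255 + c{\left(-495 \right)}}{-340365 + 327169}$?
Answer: $\frac{343708651}{55819080} \approx 6.1575$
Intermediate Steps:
$c{\left(G \right)} = - \frac{1}{4230}$ ($c{\left(G \right)} = \frac{1}{9 \left(-470\right)} = \frac{1}{9} \left(- \frac{1}{470}\right) = - \frac{1}{4230}$)
$\frac{-81255 + c{\left(-495 \right)}}{-340365 + 327169} = \frac{-81255 - \frac{1}{4230}}{-340365 + 327169} = - \frac{343708651}{4230 \left(-13196\right)} = \left(- \frac{343708651}{4230}\right) \left(- \frac{1}{13196}\right) = \frac{343708651}{55819080}$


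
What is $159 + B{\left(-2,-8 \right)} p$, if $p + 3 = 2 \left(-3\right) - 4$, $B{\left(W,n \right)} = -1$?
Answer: $172$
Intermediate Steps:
$p = -13$ ($p = -3 + \left(2 \left(-3\right) - 4\right) = -3 - 10 = -13$)
$159 + B{\left(-2,-8 \right)} p = 159 - -13 = 159 + 13 = 172$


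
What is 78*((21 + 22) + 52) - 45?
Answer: 7365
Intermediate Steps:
78*((21 + 22) + 52) - 45 = 78*(43 + 52) - 45 = 78*95 - 45 = 7410 - 45 = 7365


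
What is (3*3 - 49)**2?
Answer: 1600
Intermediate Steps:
(3*3 - 49)**2 = (9 - 49)**2 = (-40)**2 = 1600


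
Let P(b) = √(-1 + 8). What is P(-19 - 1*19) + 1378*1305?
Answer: 1798290 + √7 ≈ 1.7983e+6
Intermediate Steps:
P(b) = √7
P(-19 - 1*19) + 1378*1305 = √7 + 1378*1305 = √7 + 1798290 = 1798290 + √7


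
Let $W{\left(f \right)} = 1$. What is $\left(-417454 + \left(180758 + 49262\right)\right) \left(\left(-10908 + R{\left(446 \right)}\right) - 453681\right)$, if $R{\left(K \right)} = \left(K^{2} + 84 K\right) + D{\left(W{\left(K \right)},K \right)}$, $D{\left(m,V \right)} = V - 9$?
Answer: $42692217048$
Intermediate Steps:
$D{\left(m,V \right)} = -9 + V$
$R{\left(K \right)} = -9 + K^{2} + 85 K$ ($R{\left(K \right)} = \left(K^{2} + 84 K\right) + \left(-9 + K\right) = -9 + K^{2} + 85 K$)
$\left(-417454 + \left(180758 + 49262\right)\right) \left(\left(-10908 + R{\left(446 \right)}\right) - 453681\right) = \left(-417454 + \left(180758 + 49262\right)\right) \left(\left(-10908 + \left(-9 + 446^{2} + 85 \cdot 446\right)\right) - 453681\right) = \left(-417454 + 230020\right) \left(\left(-10908 + \left(-9 + 198916 + 37910\right)\right) - 453681\right) = - 187434 \left(\left(-10908 + 236817\right) - 453681\right) = - 187434 \left(225909 - 453681\right) = \left(-187434\right) \left(-227772\right) = 42692217048$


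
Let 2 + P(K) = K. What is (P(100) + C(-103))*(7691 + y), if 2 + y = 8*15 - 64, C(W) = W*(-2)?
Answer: 2354480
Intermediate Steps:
C(W) = -2*W
P(K) = -2 + K
y = 54 (y = -2 + (8*15 - 64) = -2 + (120 - 64) = -2 + 56 = 54)
(P(100) + C(-103))*(7691 + y) = ((-2 + 100) - 2*(-103))*(7691 + 54) = (98 + 206)*7745 = 304*7745 = 2354480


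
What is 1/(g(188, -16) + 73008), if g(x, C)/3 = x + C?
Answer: 1/73524 ≈ 1.3601e-5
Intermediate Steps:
g(x, C) = 3*C + 3*x (g(x, C) = 3*(x + C) = 3*(C + x) = 3*C + 3*x)
1/(g(188, -16) + 73008) = 1/((3*(-16) + 3*188) + 73008) = 1/((-48 + 564) + 73008) = 1/(516 + 73008) = 1/73524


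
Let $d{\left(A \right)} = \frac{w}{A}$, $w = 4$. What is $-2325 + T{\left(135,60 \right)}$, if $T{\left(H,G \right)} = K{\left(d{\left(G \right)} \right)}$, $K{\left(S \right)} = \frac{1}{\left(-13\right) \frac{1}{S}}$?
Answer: $- \frac{453376}{195} \approx -2325.0$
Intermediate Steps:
$d{\left(A \right)} = \frac{4}{A}$
$K{\left(S \right)} = - \frac{S}{13}$
$T{\left(H,G \right)} = - \frac{4}{13 G}$ ($T{\left(H,G \right)} = - \frac{4 \frac{1}{G}}{13} = - \frac{4}{13 G}$)
$-2325 + T{\left(135,60 \right)} = -2325 - \frac{4}{13 \cdot 60} = -2325 - \frac{1}{195} = - \frac{453376}{195}$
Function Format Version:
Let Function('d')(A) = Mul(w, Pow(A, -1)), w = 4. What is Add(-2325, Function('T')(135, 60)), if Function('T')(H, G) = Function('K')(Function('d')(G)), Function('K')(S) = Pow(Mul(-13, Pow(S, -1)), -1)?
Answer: Rational(-453376, 195) ≈ -2325.0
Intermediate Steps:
Function('d')(A) = Mul(4, Pow(A, -1))
Function('K')(S) = Mul(Rational(-1, 13), S)
Function('T')(H, G) = Mul(Rational(-4, 13), Pow(G, -1)) (Function('T')(H, G) = Mul(Rational(-1, 13), Mul(4, Pow(G, -1))) = Mul(Rational(-4, 13), Pow(G, -1)))
Add(-2325, Function('T')(135, 60)) = Add(-2325, Mul(Rational(-4, 13), Pow(60, -1))) = Add(-2325, Mul(Rational(-4, 13), Rational(1, 60))) = Add(-2325, Rational(-1, 195)) = Rational(-453376, 195)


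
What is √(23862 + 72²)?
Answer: √29046 ≈ 170.43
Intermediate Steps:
√(23862 + 72²) = √(23862 + 5184) = √29046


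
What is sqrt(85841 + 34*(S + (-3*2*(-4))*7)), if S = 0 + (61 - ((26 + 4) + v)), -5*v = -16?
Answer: sqrt(2312455)/5 ≈ 304.14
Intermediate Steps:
v = 16/5 (v = -1/5*(-16) = 16/5 ≈ 3.2000)
S = 139/5 (S = 0 + (61 - ((26 + 4) + 16/5)) = 0 + (61 - (30 + 16/5)) = 0 + (61 - 1*166/5) = 0 + (61 - 166/5) = 0 + 139/5 = 139/5 ≈ 27.800)
sqrt(85841 + 34*(S + (-3*2*(-4))*7)) = sqrt(85841 + 34*(139/5 + (-3*2*(-4))*7)) = sqrt(85841 + 34*(139/5 - 6*(-4)*7)) = sqrt(85841 + 34*(139/5 + 24*7)) = sqrt(85841 + 34*(139/5 + 168)) = sqrt(85841 + 34*(979/5)) = sqrt(85841 + 33286/5) = sqrt(462491/5) = sqrt(2312455)/5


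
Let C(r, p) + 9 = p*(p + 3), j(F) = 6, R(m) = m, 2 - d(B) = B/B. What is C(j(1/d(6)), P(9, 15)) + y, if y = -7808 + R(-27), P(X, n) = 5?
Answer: -7804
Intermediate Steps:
d(B) = 1 (d(B) = 2 - B/B = 2 - 1*1 = 2 - 1 = 1)
y = -7835 (y = -7808 - 27 = -7835)
C(r, p) = -9 + p*(3 + p) (C(r, p) = -9 + p*(p + 3) = -9 + p*(3 + p))
C(j(1/d(6)), P(9, 15)) + y = (-9 + 5**2 + 3*5) - 7835 = (-9 + 25 + 15) - 7835 = 31 - 7835 = -7804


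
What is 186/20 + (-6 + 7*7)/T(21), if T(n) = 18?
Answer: 526/45 ≈ 11.689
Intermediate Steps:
186/20 + (-6 + 7*7)/T(21) = 186/20 + (-6 + 7*7)/18 = 186*(1/20) + (-6 + 49)*(1/18) = 93/10 + 43*(1/18) = 93/10 + 43/18 = 526/45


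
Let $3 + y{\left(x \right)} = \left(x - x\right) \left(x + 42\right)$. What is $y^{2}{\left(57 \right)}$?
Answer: $9$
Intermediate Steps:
$y{\left(x \right)} = -3$ ($y{\left(x \right)} = -3 + \left(x - x\right) \left(x + 42\right) = -3 + 0 \left(42 + x\right) = -3 + 0 = -3$)
$y^{2}{\left(57 \right)} = \left(-3\right)^{2} = 9$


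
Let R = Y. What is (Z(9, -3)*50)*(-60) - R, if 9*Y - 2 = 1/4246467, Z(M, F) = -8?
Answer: 917228379065/38218203 ≈ 24000.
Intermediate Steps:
Y = 8492935/38218203 (Y = 2/9 + (⅑)/4246467 = 2/9 + (⅑)*(1/4246467) = 2/9 + 1/38218203 = 8492935/38218203 ≈ 0.22222)
R = 8492935/38218203 ≈ 0.22222
(Z(9, -3)*50)*(-60) - R = -8*50*(-60) - 1*8492935/38218203 = -400*(-60) - 8492935/38218203 = 24000 - 8492935/38218203 = 917228379065/38218203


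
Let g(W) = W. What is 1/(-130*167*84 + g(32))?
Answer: -1/1823608 ≈ -5.4836e-7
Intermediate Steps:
1/(-130*167*84 + g(32)) = 1/(-130*167*84 + 32) = 1/(-21710*84 + 32) = 1/(-1823640 + 32) = 1/(-1823608) = -1/1823608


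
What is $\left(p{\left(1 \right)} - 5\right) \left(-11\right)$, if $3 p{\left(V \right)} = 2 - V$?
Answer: $\frac{154}{3} \approx 51.333$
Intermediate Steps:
$p{\left(V \right)} = \frac{2}{3} - \frac{V}{3}$ ($p{\left(V \right)} = \frac{2 - V}{3} = \frac{2}{3} - \frac{V}{3}$)
$\left(p{\left(1 \right)} - 5\right) \left(-11\right) = \left(\left(\frac{2}{3} - \frac{1}{3}\right) - 5\right) \left(-11\right) = \left(\frac{1}{3} - 5\right) \left(-11\right) = \left(- \frac{14}{3}\right) \left(-11\right) = \frac{154}{3}$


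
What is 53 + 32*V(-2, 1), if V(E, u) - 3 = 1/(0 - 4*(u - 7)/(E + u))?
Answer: 443/3 ≈ 147.67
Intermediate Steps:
V(E, u) = 3 - (E + u)/(4*(-7 + u)) (V(E, u) = 3 + 1/(0 - 4*(u - 7)/(E + u)) = 3 + 1/(0 - 4*(-7 + u)/(E + u)) = 3 + 1/(-4*(-7 + u)/(E + u)) = 3 - (E + u)/(4*(-7 + u)))
53 + 32*V(-2, 1) = 53 + 32*((-84 - 1*(-2) + 11*1)/(4*(-7 + 1))) = 53 + 32*((1/4)*(-84 + 2 + 11)/(-6)) = 53 + 32*((1/4)*(-1/6)*(-71)) = 53 + 32*(71/24) = 53 + 284/3 = 443/3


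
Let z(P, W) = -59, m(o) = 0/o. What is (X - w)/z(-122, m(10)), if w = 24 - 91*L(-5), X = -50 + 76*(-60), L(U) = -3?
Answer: 4907/59 ≈ 83.169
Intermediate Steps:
X = -4610 (X = -50 - 4560 = -4610)
m(o) = 0
w = 297 (w = 24 - 91*(-3) = 24 + 273 = 297)
(X - w)/z(-122, m(10)) = (-4610 - 1*297)/(-59) = (-4610 - 297)*(-1/59) = -4907*(-1/59) = 4907/59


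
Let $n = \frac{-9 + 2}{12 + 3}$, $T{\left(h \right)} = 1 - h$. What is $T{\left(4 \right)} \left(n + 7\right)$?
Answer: $- \frac{98}{5} \approx -19.6$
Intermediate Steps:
$n = - \frac{7}{15} \approx -0.46667$
$T{\left(4 \right)} \left(n + 7\right) = \left(1 - 4\right) \left(- \frac{7}{15} + 7\right) = \left(1 - 4\right) \frac{98}{15} = \left(-3\right) \frac{98}{15} = - \frac{98}{5}$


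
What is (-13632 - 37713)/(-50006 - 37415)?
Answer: 51345/87421 ≈ 0.58733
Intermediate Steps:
(-13632 - 37713)/(-50006 - 37415) = -51345/(-87421) = -51345*(-1/87421) = 51345/87421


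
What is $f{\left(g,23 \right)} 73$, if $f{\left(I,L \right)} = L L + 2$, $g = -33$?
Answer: $38763$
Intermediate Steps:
$f{\left(I,L \right)} = 2 + L^{2}$ ($f{\left(I,L \right)} = L^{2} + 2 = 2 + L^{2}$)
$f{\left(g,23 \right)} 73 = \left(2 + 23^{2}\right) 73 = \left(2 + 529\right) 73 = 531 \cdot 73 = 38763$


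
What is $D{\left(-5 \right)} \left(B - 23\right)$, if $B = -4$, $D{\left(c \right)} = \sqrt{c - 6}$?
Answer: $- 27 i \sqrt{11} \approx - 89.549 i$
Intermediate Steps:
$D{\left(c \right)} = \sqrt{-6 + c}$
$D{\left(-5 \right)} \left(B - 23\right) = \sqrt{-6 - 5} \left(-4 - 23\right) = \sqrt{-11} \left(-27\right) = i \sqrt{11} \left(-27\right) = - 27 i \sqrt{11}$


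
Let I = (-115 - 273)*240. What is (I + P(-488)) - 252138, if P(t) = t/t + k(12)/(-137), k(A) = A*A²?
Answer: -47301937/137 ≈ -3.4527e+5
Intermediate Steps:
k(A) = A³
P(t) = -1591/137 (P(t) = t/t + 12³/(-137) = 1 + 1728*(-1/137) = 1 - 1728/137 = -1591/137)
I = -93120 (I = -388*240 = -93120)
(I + P(-488)) - 252138 = (-93120 - 1591/137) - 252138 = -12759031/137 - 252138 = -47301937/137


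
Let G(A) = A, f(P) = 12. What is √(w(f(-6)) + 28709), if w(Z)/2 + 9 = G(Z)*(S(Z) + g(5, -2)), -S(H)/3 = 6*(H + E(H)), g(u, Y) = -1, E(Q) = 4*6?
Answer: √13115 ≈ 114.52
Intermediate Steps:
E(Q) = 24
S(H) = -432 - 18*H (S(H) = -18*(H + 24) = -18*(24 + H) = -3*(144 + 6*H) = -432 - 18*H)
w(Z) = -18 + 2*Z*(-433 - 18*Z) (w(Z) = -18 + 2*(Z*((-432 - 18*Z) - 1)) = -18 + 2*(Z*(-433 - 18*Z)) = -18 + 2*Z*(-433 - 18*Z))
√(w(f(-6)) + 28709) = √((-18 - 866*12 - 36*12²) + 28709) = √((-18 - 10392 - 36*144) + 28709) = √((-18 - 10392 - 5184) + 28709) = √(-15594 + 28709) = √13115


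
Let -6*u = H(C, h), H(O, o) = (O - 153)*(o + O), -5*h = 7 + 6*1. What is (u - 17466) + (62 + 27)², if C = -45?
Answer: -55579/5 ≈ -11116.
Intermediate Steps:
h = -13/5 (h = -(7 + 6*1)/5 = -(7 + 6)/5 = -⅕*13 = -13/5 ≈ -2.6000)
H(O, o) = (-153 + O)*(O + o)
u = -7854/5 (u = -((-45)² - 153*(-45) - 153*(-13/5) - 45*(-13/5))/6 = -(2025 + 6885 + 1989/5 + 117)/6 = -⅙*47124/5 = -7854/5 ≈ -1570.8)
(u - 17466) + (62 + 27)² = (-7854/5 - 17466) + (62 + 27)² = -95184/5 + 89² = -95184/5 + 7921 = -55579/5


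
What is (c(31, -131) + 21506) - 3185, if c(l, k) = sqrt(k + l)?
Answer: 18321 + 10*I ≈ 18321.0 + 10.0*I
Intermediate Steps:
(c(31, -131) + 21506) - 3185 = (sqrt(-131 + 31) + 21506) - 3185 = (sqrt(-100) + 21506) - 3185 = (10*I + 21506) - 3185 = (21506 + 10*I) - 3185 = 18321 + 10*I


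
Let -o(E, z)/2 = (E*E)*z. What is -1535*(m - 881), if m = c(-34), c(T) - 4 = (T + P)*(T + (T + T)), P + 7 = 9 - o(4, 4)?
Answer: 16376915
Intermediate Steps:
o(E, z) = -2*z*E² (o(E, z) = -2*E*E*z = -2*E²*z = -2*z*E²)
P = 130 (P = -7 + (9 - (-2)*4*4²) = -7 + (9 - (-2)*4*16) = -7 + (9 - 1*(-128)) = -7 + (9 + 128) = -7 + 137 = 130)
c(T) = 4 + 3*T*(130 + T) (c(T) = 4 + (T + 130)*(T + (T + T)) = 4 + (130 + T)*(T + 2*T) = 4 + (130 + T)*(3*T) = 4 + 3*T*(130 + T))
m = -9788 (m = 4 + 3*(-34)² + 390*(-34) = 4 + 3*1156 - 13260 = 4 + 3468 - 13260 = -9788)
-1535*(m - 881) = -1535*(-9788 - 881) = -1535*(-10669) = 16376915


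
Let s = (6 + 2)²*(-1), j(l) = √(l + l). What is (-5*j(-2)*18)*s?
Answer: 11520*I ≈ 11520.0*I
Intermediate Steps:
j(l) = √2*√l (j(l) = √(2*l) = √2*√l)
s = -64 (s = 8²*(-1) = 64*(-1) = -64)
(-5*j(-2)*18)*s = (-5*√2*√(-2)*18)*(-64) = (-5*√2*I*√2*18)*(-64) = (-10*I*18)*(-64) = -180*I*(-64) = 11520*I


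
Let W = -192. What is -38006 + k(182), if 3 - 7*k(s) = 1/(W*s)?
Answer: -9296466815/244608 ≈ -38006.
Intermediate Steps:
k(s) = 3/7 + 1/(1344*s) (k(s) = 3/7 - 1/(7*(-192)*s) = 3/7 - (-1)/(1344*s) = 3/7 + 1/(1344*s))
-38006 + k(182) = -38006 + (1/1344)*(1 + 576*182)/182 = -38006 + (1/1344)*(1/182)*(1 + 104832) = -38006 + (1/1344)*(1/182)*104833 = -38006 + 104833/244608 = -9296466815/244608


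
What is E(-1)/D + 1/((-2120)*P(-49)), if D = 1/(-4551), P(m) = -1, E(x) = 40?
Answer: -385924799/2120 ≈ -1.8204e+5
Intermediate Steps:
D = -1/4551 ≈ -0.00021973
E(-1)/D + 1/((-2120)*P(-49)) = 40/(-1/4551) + 1/(-2120*(-1)) = 40*(-4551) - 1/2120*(-1) = -182040 + 1/2120 = -385924799/2120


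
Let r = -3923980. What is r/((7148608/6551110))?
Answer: -3213303077225/893576 ≈ -3.5960e+6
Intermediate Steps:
r/((7148608/6551110)) = -3923980/(7148608/6551110) = -3923980/(7148608*(1/6551110)) = -3923980/3574304/3275555 = -3923980*3275555/3574304 = -3213303077225/893576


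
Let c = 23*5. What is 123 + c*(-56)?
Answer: -6317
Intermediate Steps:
c = 115
123 + c*(-56) = 123 + 115*(-56) = 123 - 6440 = -6317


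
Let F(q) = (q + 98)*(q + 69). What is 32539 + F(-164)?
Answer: 38809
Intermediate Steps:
F(q) = (69 + q)*(98 + q) (F(q) = (98 + q)*(69 + q) = (69 + q)*(98 + q))
32539 + F(-164) = 32539 + (6762 + (-164)² + 167*(-164)) = 32539 + (6762 + 26896 - 27388) = 32539 + 6270 = 38809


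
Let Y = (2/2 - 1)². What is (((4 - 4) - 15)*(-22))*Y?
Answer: 0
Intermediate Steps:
Y = 0 (Y = (2*(½) - 1)² = (1 - 1)² = 0² = 0)
(((4 - 4) - 15)*(-22))*Y = (((4 - 4) - 15)*(-22))*0 = ((0 - 15)*(-22))*0 = -15*(-22)*0 = 330*0 = 0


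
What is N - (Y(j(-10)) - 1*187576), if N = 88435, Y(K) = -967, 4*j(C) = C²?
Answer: 276978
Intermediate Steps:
j(C) = C²/4
N - (Y(j(-10)) - 1*187576) = 88435 - (-967 - 1*187576) = 88435 - (-967 - 187576) = 88435 - 1*(-188543) = 88435 + 188543 = 276978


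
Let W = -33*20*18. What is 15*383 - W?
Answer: 17625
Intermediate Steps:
W = -11880 (W = -660*18 = -11880)
15*383 - W = 15*383 - 1*(-11880) = 5745 + 11880 = 17625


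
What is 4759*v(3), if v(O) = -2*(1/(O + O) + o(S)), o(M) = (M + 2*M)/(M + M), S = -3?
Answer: -47590/3 ≈ -15863.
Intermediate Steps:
o(M) = 3/2 (o(M) = (3*M)/((2*M)) = (3*M)*(1/(2*M)) = 3/2)
v(O) = -3 - 1/O (v(O) = -2*(1/(O + O) + 3/2) = -2*(1/(2*O) + 3/2) = -2*(3/2 + 1/(2*O)) = -3 - 1/O)
4759*v(3) = 4759*(-3 - 1/3) = 4759*(-10/3) = -47590/3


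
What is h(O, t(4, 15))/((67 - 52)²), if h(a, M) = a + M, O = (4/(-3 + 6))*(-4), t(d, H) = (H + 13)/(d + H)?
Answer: -44/2565 ≈ -0.017154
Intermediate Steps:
t(d, H) = (13 + H)/(H + d)
O = -16/3 (O = (4/3)*(-4) = -16/3 ≈ -5.3333)
h(a, M) = M + a
h(O, t(4, 15))/((67 - 52)²) = ((13 + 15)/(15 + 4) - 16/3)/((67 - 52)²) = (28/19 - 16/3)/(15²) = ((1/19)*28 - 16/3)/225 = (28/19 - 16/3)*(1/225) = -220/57*1/225 = -44/2565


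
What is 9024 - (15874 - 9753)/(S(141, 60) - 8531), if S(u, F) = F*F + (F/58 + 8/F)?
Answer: 19354423083/2144477 ≈ 9025.2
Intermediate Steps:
S(u, F) = F² + 8/F + F/58 (S(u, F) = F² + (F*(1/58) + 8/F) = F² + (F/58 + 8/F) = F² + (8/F + F/58) = F² + 8/F + F/58)
9024 - (15874 - 9753)/(S(141, 60) - 8531) = 9024 - (15874 - 9753)/((60² + 8/60 + (1/58)*60) - 8531) = 9024 - 6121/((3600 + 8*(1/60) + 30/29) - 8531) = 9024 - 6121/((3600 + 2/15 + 30/29) - 8531) = 9024 - 6121/(1566508/435 - 8531) = 9024 - 6121/(-2144477/435) = 9024 - 6121*(-435)/2144477 = 9024 - 1*(-2662635/2144477) = 9024 + 2662635/2144477 = 19354423083/2144477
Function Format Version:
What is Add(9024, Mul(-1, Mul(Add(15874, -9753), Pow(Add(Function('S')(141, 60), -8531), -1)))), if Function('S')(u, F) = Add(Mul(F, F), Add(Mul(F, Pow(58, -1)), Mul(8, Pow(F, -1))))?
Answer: Rational(19354423083, 2144477) ≈ 9025.2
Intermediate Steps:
Function('S')(u, F) = Add(Pow(F, 2), Mul(8, Pow(F, -1)), Mul(Rational(1, 58), F)) (Function('S')(u, F) = Add(Pow(F, 2), Add(Mul(F, Rational(1, 58)), Mul(8, Pow(F, -1)))) = Add(Pow(F, 2), Add(Mul(Rational(1, 58), F), Mul(8, Pow(F, -1)))) = Add(Pow(F, 2), Add(Mul(8, Pow(F, -1)), Mul(Rational(1, 58), F))) = Add(Pow(F, 2), Mul(8, Pow(F, -1)), Mul(Rational(1, 58), F)))
Add(9024, Mul(-1, Mul(Add(15874, -9753), Pow(Add(Function('S')(141, 60), -8531), -1)))) = Add(9024, Mul(-1, Mul(Add(15874, -9753), Pow(Add(Add(Pow(60, 2), Mul(8, Pow(60, -1)), Mul(Rational(1, 58), 60)), -8531), -1)))) = Add(9024, Mul(-1, Mul(6121, Pow(Add(Add(3600, Mul(8, Rational(1, 60)), Rational(30, 29)), -8531), -1)))) = Add(9024, Mul(-1, Mul(6121, Pow(Add(Add(3600, Rational(2, 15), Rational(30, 29)), -8531), -1)))) = Add(9024, Mul(-1, Mul(6121, Pow(Add(Rational(1566508, 435), -8531), -1)))) = Add(9024, Mul(-1, Mul(6121, Pow(Rational(-2144477, 435), -1)))) = Add(9024, Mul(-1, Mul(6121, Rational(-435, 2144477)))) = Add(9024, Mul(-1, Rational(-2662635, 2144477))) = Add(9024, Rational(2662635, 2144477)) = Rational(19354423083, 2144477)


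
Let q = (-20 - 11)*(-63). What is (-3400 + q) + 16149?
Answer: 14702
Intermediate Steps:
q = 1953 (q = -31*(-63) = 1953)
(-3400 + q) + 16149 = (-3400 + 1953) + 16149 = -1447 + 16149 = 14702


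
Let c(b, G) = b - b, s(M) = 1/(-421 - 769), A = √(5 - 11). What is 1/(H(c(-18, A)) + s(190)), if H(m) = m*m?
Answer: -1190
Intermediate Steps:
A = I*√6 (A = √(-6) = I*√6 ≈ 2.4495*I)
s(M) = -1/1190 (s(M) = 1/(-1190) = -1/1190)
c(b, G) = 0
H(m) = m²
1/(H(c(-18, A)) + s(190)) = 1/(0² - 1/1190) = 1/(0 - 1/1190) = 1/(-1/1190) = -1190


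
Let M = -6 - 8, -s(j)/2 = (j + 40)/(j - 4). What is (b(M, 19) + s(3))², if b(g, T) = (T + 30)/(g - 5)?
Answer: 2512225/361 ≈ 6959.1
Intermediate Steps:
s(j) = -2*(40 + j)/(-4 + j) (s(j) = -2*(j + 40)/(j - 4) = -2*(40 + j)/(-4 + j))
M = -14
b(g, T) = (30 + T)/(-5 + g)
(b(M, 19) + s(3))² = ((30 + 19)/(-5 - 14) + 2*(-40 - 1*3)/(-4 + 3))² = (49/(-19) + 2*(-40 - 3)/(-1))² = (-1/19*49 + 2*(-1)*(-43))² = (-49/19 + 86)² = (1585/19)² = 2512225/361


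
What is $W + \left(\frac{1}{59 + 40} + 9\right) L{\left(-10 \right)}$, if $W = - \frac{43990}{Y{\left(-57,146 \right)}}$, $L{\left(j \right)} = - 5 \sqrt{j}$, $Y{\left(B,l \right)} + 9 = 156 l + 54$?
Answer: $- \frac{43990}{22821} - \frac{4460 i \sqrt{10}}{99} \approx -1.9276 - 142.46 i$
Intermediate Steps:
$Y{\left(B,l \right)} = 45 + 156 l$ ($Y{\left(B,l \right)} = -9 + \left(156 l + 54\right) = -9 + \left(54 + 156 l\right) = 45 + 156 l$)
$W = - \frac{43990}{22821}$ ($W = - \frac{43990}{45 + 156 \cdot 146} = - \frac{43990}{45 + 22776} = - \frac{43990}{22821} \approx -1.9276$)
$W + \left(\frac{1}{59 + 40} + 9\right) L{\left(-10 \right)} = - \frac{43990}{22821} + \left(\frac{1}{59 + 40} + 9\right) \left(- 5 \sqrt{-10}\right) = - \frac{43990}{22821} + \left(\frac{1}{99} + 9\right) \left(- 5 i \sqrt{10}\right) = - \frac{43990}{22821} + \frac{892 \left(- 5 i \sqrt{10}\right)}{99} = - \frac{43990}{22821} - \frac{4460 i \sqrt{10}}{99}$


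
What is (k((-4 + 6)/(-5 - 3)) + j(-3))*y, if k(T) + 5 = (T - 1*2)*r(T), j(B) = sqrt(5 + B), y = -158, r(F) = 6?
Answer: 2923 - 158*sqrt(2) ≈ 2699.6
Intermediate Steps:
k(T) = -17 + 6*T (k(T) = -5 + (T - 1*2)*6 = -5 + (T - 2)*6 = -5 + (-2 + T)*6 = -5 + (-12 + 6*T) = -17 + 6*T)
(k((-4 + 6)/(-5 - 3)) + j(-3))*y = ((-17 + 6*((-4 + 6)/(-5 - 3))) + sqrt(5 - 3))*(-158) = ((-17 + 6*(2/(-8))) + sqrt(2))*(-158) = ((-17 + 6*(2*(-1/8))) + sqrt(2))*(-158) = ((-17 + 6*(-1/4)) + sqrt(2))*(-158) = ((-17 - 3/2) + sqrt(2))*(-158) = (-37/2 + sqrt(2))*(-158) = 2923 - 158*sqrt(2)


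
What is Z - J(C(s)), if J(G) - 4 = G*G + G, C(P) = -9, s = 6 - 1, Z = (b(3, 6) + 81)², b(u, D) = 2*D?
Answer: 8573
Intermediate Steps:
Z = 8649 (Z = (2*6 + 81)² = (12 + 81)² = 93² = 8649)
s = 5
J(G) = 4 + G + G² (J(G) = 4 + (G*G + G) = 4 + (G² + G) = 4 + (G + G²) = 4 + G + G²)
Z - J(C(s)) = 8649 - (4 - 9 + (-9)²) = 8649 - (4 - 9 + 81) = 8649 - 1*76 = 8649 - 76 = 8573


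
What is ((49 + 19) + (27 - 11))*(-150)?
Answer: -12600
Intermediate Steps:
((49 + 19) + (27 - 11))*(-150) = (68 + 16)*(-150) = 84*(-150) = -12600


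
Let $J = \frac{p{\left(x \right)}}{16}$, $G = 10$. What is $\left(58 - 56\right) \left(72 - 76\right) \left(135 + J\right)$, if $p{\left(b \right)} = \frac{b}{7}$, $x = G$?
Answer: $- \frac{7565}{7} \approx -1080.7$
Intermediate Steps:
$x = 10$
$p{\left(b \right)} = \frac{b}{7}$ ($p{\left(b \right)} = b \frac{1}{7} = \frac{b}{7}$)
$J = \frac{5}{56}$ ($J = \frac{\frac{1}{7} \cdot 10}{16} = \frac{10}{7} \cdot \frac{1}{16} = \frac{5}{56} \approx 0.089286$)
$\left(58 - 56\right) \left(72 - 76\right) \left(135 + J\right) = \left(58 - 56\right) \left(72 - 76\right) \left(135 + \frac{5}{56}\right) = 2 \left(-4\right) \frac{7565}{56} = \left(-8\right) \frac{7565}{56} = - \frac{7565}{7}$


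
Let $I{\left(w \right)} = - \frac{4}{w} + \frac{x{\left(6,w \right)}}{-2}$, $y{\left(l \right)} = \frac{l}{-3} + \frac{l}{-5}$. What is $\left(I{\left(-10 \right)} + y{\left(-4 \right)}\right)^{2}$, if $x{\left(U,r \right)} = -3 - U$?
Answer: $\frac{44521}{900} \approx 49.468$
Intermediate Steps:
$y{\left(l \right)} = - \frac{8 l}{15}$ ($y{\left(l \right)} = l \left(- \frac{1}{3}\right) + l \left(- \frac{1}{5}\right) = - \frac{l}{3} - \frac{l}{5} = - \frac{8 l}{15}$)
$I{\left(w \right)} = \frac{9}{2} - \frac{4}{w}$ ($I{\left(w \right)} = - \frac{4}{w} + \frac{-3 - 6}{-2} = - \frac{4}{w} + \left(-3 - 6\right) \left(- \frac{1}{2}\right) = - \frac{4}{w} - - \frac{9}{2} = - \frac{4}{w} + \frac{9}{2} = \frac{9}{2} - \frac{4}{w}$)
$\left(I{\left(-10 \right)} + y{\left(-4 \right)}\right)^{2} = \left(\left(\frac{9}{2} - \frac{4}{-10}\right) - - \frac{32}{15}\right)^{2} = \left(\left(\frac{9}{2} - - \frac{2}{5}\right) + \frac{32}{15}\right)^{2} = \left(\left(\frac{9}{2} + \frac{2}{5}\right) + \frac{32}{15}\right)^{2} = \left(\frac{49}{10} + \frac{32}{15}\right)^{2} = \left(\frac{211}{30}\right)^{2} = \frac{44521}{900}$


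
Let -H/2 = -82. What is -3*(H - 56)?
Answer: -324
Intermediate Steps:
H = 164 (H = -2*(-82) = 164)
-3*(H - 56) = -3*(164 - 56) = -3*108 = -324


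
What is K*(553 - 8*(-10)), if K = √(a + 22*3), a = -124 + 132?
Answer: 633*√74 ≈ 5445.3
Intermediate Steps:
a = 8
K = √74 (K = √(8 + 22*3) = √(8 + 66) = √74 ≈ 8.6023)
K*(553 - 8*(-10)) = √74*(553 - 8*(-10)) = √74*(553 - 1*(-80)) = √74*(553 + 80) = √74*633 = 633*√74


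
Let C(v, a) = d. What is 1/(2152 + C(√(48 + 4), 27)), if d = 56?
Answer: 1/2208 ≈ 0.00045290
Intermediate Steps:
C(v, a) = 56
1/(2152 + C(√(48 + 4), 27)) = 1/(2152 + 56) = 1/2208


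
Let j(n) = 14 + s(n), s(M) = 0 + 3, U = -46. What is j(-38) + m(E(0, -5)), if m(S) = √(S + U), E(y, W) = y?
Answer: 17 + I*√46 ≈ 17.0 + 6.7823*I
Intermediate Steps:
s(M) = 3
m(S) = √(-46 + S) (m(S) = √(S - 46) = √(-46 + S))
j(n) = 17 (j(n) = 14 + 3 = 17)
j(-38) + m(E(0, -5)) = 17 + √(-46 + 0) = 17 + √(-46) = 17 + I*√46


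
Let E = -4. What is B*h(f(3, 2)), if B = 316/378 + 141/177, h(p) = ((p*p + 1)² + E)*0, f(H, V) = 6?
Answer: 0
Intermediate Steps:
h(p) = 0 (h(p) = ((p*p + 1)² - 4)*0 = ((p² + 1)² - 4)*0 = ((1 + p²)² - 4)*0 = (-4 + (1 + p²)²)*0 = 0)
B = 18205/11151 (B = 316*(1/378) + 141*(1/177) = 158/189 + 47/59 = 18205/11151 ≈ 1.6326)
B*h(f(3, 2)) = (18205/11151)*0 = 0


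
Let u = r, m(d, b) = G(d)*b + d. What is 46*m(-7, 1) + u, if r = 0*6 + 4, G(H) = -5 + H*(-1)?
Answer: -226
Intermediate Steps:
G(H) = -5 - H
r = 4 (r = 0 + 4 = 4)
m(d, b) = d + b*(-5 - d) (m(d, b) = (-5 - d)*b + d = b*(-5 - d) + d = d + b*(-5 - d))
u = 4
46*m(-7, 1) + u = 46*(-7 - 1*1*(5 - 7)) + 4 = 46*(-7 - 1*1*(-2)) + 4 = 46*(-7 + 2) + 4 = 46*(-5) + 4 = -230 + 4 = -226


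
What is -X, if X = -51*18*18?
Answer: 16524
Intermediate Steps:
X = -16524 (X = -918*18 = -16524)
-X = -1*(-16524) = 16524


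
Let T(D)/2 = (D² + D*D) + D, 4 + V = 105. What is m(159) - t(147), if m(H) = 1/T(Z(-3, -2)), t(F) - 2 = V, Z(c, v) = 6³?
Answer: -19266767/187056 ≈ -103.00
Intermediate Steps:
V = 101 (V = -4 + 105 = 101)
Z(c, v) = 216
t(F) = 103 (t(F) = 2 + 101 = 103)
T(D) = 2*D + 4*D² (T(D) = 2*((D² + D*D) + D) = 2*((D² + D²) + D) = 2*(2*D² + D) = 2*(D + 2*D²) = 2*D + 4*D²)
m(H) = 1/187056 (m(H) = 1/(2*216*(1 + 2*216)) = 1/(2*216*(1 + 432)) = 1/(2*216*433) = 1/187056)
m(159) - t(147) = 1/187056 - 1*103 = 1/187056 - 103 = -19266767/187056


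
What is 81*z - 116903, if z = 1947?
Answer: 40804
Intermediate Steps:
81*z - 116903 = 81*1947 - 116903 = 157707 - 116903 = 40804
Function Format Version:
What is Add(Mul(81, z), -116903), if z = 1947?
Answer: 40804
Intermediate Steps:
Add(Mul(81, z), -116903) = Add(Mul(81, 1947), -116903) = Add(157707, -116903) = 40804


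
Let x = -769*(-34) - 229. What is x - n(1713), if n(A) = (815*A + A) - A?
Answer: -1370178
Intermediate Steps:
n(A) = 815*A (n(A) = 816*A - A = 815*A)
x = 25917 (x = 26146 - 229 = 25917)
x - n(1713) = 25917 - 815*1713 = 25917 - 1*1396095 = 25917 - 1396095 = -1370178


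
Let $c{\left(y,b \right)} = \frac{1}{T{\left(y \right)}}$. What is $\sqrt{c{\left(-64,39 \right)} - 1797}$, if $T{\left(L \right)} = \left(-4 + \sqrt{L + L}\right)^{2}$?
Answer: $\frac{\sqrt{\frac{-201265 - 115008 i \sqrt{2}}{7 + 4 i \sqrt{2}}}}{4} \approx 5.1483 \cdot 10^{-5} + 42.391 i$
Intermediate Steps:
$T{\left(L \right)} = \left(-4 + \sqrt{2} \sqrt{L}\right)^{2}$ ($T{\left(L \right)} = \left(-4 + \sqrt{2 L}\right)^{2} = \left(-4 + \sqrt{2} \sqrt{L}\right)^{2}$)
$c{\left(y,b \right)} = \frac{1}{\left(-4 + \sqrt{2} \sqrt{y}\right)^{2}}$
$\sqrt{c{\left(-64,39 \right)} - 1797} = \sqrt{\frac{1}{\left(-4 + \sqrt{2} \sqrt{-64}\right)^{2}} - 1797} = \sqrt{\frac{1}{\left(-4 + \sqrt{2} \cdot 8 i\right)^{2}} - 1797} = \sqrt{\frac{1}{\left(-4 + 8 i \sqrt{2}\right)^{2}} - 1797} = \sqrt{-1797 + \frac{1}{\left(-4 + 8 i \sqrt{2}\right)^{2}}}$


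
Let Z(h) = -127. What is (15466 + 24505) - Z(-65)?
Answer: 40098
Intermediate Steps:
(15466 + 24505) - Z(-65) = (15466 + 24505) - 1*(-127) = 39971 + 127 = 40098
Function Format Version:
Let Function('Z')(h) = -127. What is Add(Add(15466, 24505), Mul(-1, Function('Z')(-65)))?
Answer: 40098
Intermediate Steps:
Add(Add(15466, 24505), Mul(-1, Function('Z')(-65))) = Add(Add(15466, 24505), Mul(-1, -127)) = Add(39971, 127) = 40098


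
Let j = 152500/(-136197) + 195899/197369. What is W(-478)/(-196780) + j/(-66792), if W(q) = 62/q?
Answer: 54101172002142319/21110075964523484939880 ≈ 2.5628e-6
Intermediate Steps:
j = -3417916397/26881065693 (j = 152500*(-1/136197) + 195899*(1/197369) = -152500/136197 + 195899/197369 = -3417916397/26881065693 ≈ -0.12715)
W(-478)/(-196780) + j/(-66792) = (62/(-478))/(-196780) - 3417916397/26881065693/(-66792) = (62*(-1/478))*(-1/196780) - 3417916397/26881065693*(-1/66792) = -31/239*(-1/196780) + 3417916397/1795440139766856 = 31/47030420 + 3417916397/1795440139766856 = 54101172002142319/21110075964523484939880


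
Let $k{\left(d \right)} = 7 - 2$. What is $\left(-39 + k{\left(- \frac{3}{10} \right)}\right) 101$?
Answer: $-3434$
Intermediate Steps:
$k{\left(d \right)} = 5$
$\left(-39 + k{\left(- \frac{3}{10} \right)}\right) 101 = \left(-39 + 5\right) 101 = \left(-34\right) 101 = -3434$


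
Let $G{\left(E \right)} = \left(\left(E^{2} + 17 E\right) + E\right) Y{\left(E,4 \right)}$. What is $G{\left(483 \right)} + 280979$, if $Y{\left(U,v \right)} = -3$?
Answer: $-444970$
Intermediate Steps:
$G{\left(E \right)} = - 54 E - 3 E^{2}$ ($G{\left(E \right)} = \left(\left(E^{2} + 17 E\right) + E\right) \left(-3\right) = \left(E^{2} + 18 E\right) \left(-3\right) = - 54 E - 3 E^{2}$)
$G{\left(483 \right)} + 280979 = \left(-3\right) 483 \left(18 + 483\right) + 280979 = \left(-3\right) 483 \cdot 501 + 280979 = -725949 + 280979 = -444970$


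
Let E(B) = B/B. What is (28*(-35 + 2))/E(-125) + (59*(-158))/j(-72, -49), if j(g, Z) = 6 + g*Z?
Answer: -1637369/1767 ≈ -926.64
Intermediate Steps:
j(g, Z) = 6 + Z*g
E(B) = 1
(28*(-35 + 2))/E(-125) + (59*(-158))/j(-72, -49) = (28*(-35 + 2))/1 + (59*(-158))/(6 - 49*(-72)) = (28*(-33))*1 - 9322/(6 + 3528) = -924*1 - 9322/3534 = -924 - 9322*1/3534 = -924 - 4661/1767 = -1637369/1767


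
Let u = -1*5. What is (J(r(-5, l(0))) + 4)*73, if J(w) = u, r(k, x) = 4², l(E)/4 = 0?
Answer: -73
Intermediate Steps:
l(E) = 0 (l(E) = 4*0 = 0)
r(k, x) = 16
u = -5
J(w) = -5
(J(r(-5, l(0))) + 4)*73 = (-5 + 4)*73 = -1*73 = -73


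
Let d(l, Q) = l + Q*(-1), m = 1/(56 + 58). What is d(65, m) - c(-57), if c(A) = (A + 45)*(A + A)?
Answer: -148543/114 ≈ -1303.0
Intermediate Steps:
m = 1/114 ≈ 0.0087719
d(l, Q) = l - Q
c(A) = 2*A*(45 + A) (c(A) = (45 + A)*(2*A) = 2*A*(45 + A))
d(65, m) - c(-57) = (65 - 1*1/114) - 2*(-57)*(45 - 57) = (65 - 1/114) - 2*(-57)*(-12) = 7409/114 - 1*1368 = 7409/114 - 1368 = -148543/114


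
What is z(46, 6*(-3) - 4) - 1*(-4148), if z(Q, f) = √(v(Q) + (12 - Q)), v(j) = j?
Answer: 4148 + 2*√3 ≈ 4151.5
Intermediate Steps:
z(Q, f) = 2*√3 (z(Q, f) = √(Q + (12 - Q)) = √12 = 2*√3)
z(46, 6*(-3) - 4) - 1*(-4148) = 2*√3 - 1*(-4148) = 2*√3 + 4148 = 4148 + 2*√3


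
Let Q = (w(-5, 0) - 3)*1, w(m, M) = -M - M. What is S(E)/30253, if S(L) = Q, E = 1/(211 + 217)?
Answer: -3/30253 ≈ -9.9164e-5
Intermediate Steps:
w(m, M) = -2*M
E = 1/428 ≈ 0.0023364
Q = -3 (Q = (-2*0 - 3)*1 = (0 - 3)*1 = -3*1 = -3)
S(L) = -3
S(E)/30253 = -3/30253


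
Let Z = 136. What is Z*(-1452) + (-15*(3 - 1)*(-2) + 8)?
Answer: -197404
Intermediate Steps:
Z*(-1452) + (-15*(3 - 1)*(-2) + 8) = 136*(-1452) + (-15*(3 - 1)*(-2) + 8) = -197472 + (-30*(-2) + 8) = -197472 + (-15*(-4) + 8) = -197472 + (60 + 8) = -197472 + 68 = -197404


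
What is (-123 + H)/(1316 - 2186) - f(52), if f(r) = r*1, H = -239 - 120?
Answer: -22379/435 ≈ -51.446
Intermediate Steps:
H = -359
f(r) = r
(-123 + H)/(1316 - 2186) - f(52) = (-123 - 359)/(1316 - 2186) - 1*52 = -482/(-870) - 52 = -482*(-1/870) - 52 = 241/435 - 52 = -22379/435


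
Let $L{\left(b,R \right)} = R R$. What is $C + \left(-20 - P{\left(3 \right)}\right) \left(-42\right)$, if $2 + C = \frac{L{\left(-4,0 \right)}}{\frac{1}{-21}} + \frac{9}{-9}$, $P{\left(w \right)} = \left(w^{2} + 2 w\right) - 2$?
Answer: $1383$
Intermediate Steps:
$P{\left(w \right)} = -2 + w^{2} + 2 w$
$L{\left(b,R \right)} = R^{2}$
$C = -3$ ($C = -2 + \left(\frac{0^{2}}{\frac{1}{-21}} + \frac{9}{-9}\right) = -2 + \left(\frac{0}{- \frac{1}{21}} + 9 \left(- \frac{1}{9}\right)\right) = -2 + \left(0 \left(-21\right) - 1\right) = -2 + \left(0 - 1\right) = -2 - 1 = -3$)
$C + \left(-20 - P{\left(3 \right)}\right) \left(-42\right) = -3 + \left(-20 - \left(-2 + 3^{2} + 2 \cdot 3\right)\right) \left(-42\right) = -3 + \left(-20 - \left(-2 + 9 + 6\right)\right) \left(-42\right) = -3 + \left(-20 - 13\right) \left(-42\right) = -3 - -1386 = -3 + 1386 = 1383$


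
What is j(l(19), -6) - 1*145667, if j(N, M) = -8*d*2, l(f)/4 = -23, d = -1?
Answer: -145651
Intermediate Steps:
l(f) = -92 (l(f) = 4*(-23) = -92)
j(N, M) = 16 (j(N, M) = -8*(-1)*2 = 8*2 = 16)
j(l(19), -6) - 1*145667 = 16 - 1*145667 = 16 - 145667 = -145651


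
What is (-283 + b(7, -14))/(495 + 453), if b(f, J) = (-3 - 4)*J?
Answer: -185/948 ≈ -0.19515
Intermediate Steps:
b(f, J) = -7*J
(-283 + b(7, -14))/(495 + 453) = (-283 - 7*(-14))/(495 + 453) = (-283 + 98)/948 = -185*1/948 = -185/948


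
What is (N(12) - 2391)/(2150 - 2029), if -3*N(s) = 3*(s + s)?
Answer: -2415/121 ≈ -19.959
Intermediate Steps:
N(s) = -2*s (N(s) = -(s + s) = -2*s)
(N(12) - 2391)/(2150 - 2029) = (-2*12 - 2391)/(2150 - 2029) = (-24 - 2391)/121 = -2415*1/121 = -2415/121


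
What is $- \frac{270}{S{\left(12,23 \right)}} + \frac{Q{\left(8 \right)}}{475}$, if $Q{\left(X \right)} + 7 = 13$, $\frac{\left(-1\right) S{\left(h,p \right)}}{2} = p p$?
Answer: $\frac{67299}{251275} \approx 0.26783$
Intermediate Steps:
$S{\left(h,p \right)} = - 2 p^{2}$ ($S{\left(h,p \right)} = - 2 p p = - 2 p^{2}$)
$Q{\left(X \right)} = 6$ ($Q{\left(X \right)} = -7 + 13 = 6$)
$- \frac{270}{S{\left(12,23 \right)}} + \frac{Q{\left(8 \right)}}{475} = - \frac{270}{\left(-2\right) 23^{2}} + \frac{6}{475} = - \frac{270}{\left(-2\right) 529} + 6 \cdot \frac{1}{475} = - \frac{270}{-1058} + \frac{6}{475} = \left(-270\right) \left(- \frac{1}{1058}\right) + \frac{6}{475} = \frac{135}{529} + \frac{6}{475} = \frac{67299}{251275}$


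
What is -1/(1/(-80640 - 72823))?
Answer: 153463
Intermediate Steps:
-1/(1/(-80640 - 72823)) = -1/(1/(-153463)) = -1/(-1/153463) = -1*(-153463) = 153463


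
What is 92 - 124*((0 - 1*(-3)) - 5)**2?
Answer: -404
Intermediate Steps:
92 - 124*((0 - 1*(-3)) - 5)**2 = 92 - 124*((0 + 3) - 5)**2 = 92 - 124*(3 - 5)**2 = 92 - 124*(-2)**2 = 92 - 124*4 = 92 - 496 = -404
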